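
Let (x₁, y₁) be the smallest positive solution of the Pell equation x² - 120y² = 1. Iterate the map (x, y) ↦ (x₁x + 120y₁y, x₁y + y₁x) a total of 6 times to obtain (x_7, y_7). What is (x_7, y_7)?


Step 1: Find the fundamental solution (x₁, y₁) of x² - 120y² = 1.
  Expand √120 as a continued fraction. a₀ = ⌊√120⌋ = 10; iterate m_{k+1} = d_k·a_k − m_k, d_{k+1} = (120 − m_{k+1}²)/d_k, a_{k+1} = ⌊(a₀ + m_{k+1})/d_{k+1}⌋ (starting m₀ = 0, d₀ = 1), with convergents p_k = a_k·p_{k-1} + p_{k-2}, q_k = a_k·q_{k-1} + q_{k-2} (p₋₁ = 1, q₋₁ = 0):
  k = 0: a₀ = 10; p₀/q₀ = 10/1; p₀² − 120·q₀² = 100 − 120 = -20.
  k = 1: m = 10, d = 20, a = ⌊(10 + 10)/20⌋ = 1; p/q = (1·10 + 1)/(1·1 + 0) = 11/1; p² − 120·q² = 121 − 120 = 1.
  The first convergent with p² − 120·q² = 1 gives the fundamental solution (x₁, y₁) = (11, 1).
Step 2: Apply the recurrence (x_{n+1}, y_{n+1}) = (x₁x_n + 120y₁y_n, x₁y_n + y₁x_n) repeatedly.
  From (x_1, y_1) = (11, 1): x_2 = 11·11 + 120·1·1 = 241; y_2 = 11·1 + 1·11 = 22.
  From (x_2, y_2) = (241, 22): x_3 = 11·241 + 120·1·22 = 5291; y_3 = 11·22 + 1·241 = 483.
  From (x_3, y_3) = (5291, 483): x_4 = 11·5291 + 120·1·483 = 116161; y_4 = 11·483 + 1·5291 = 10604.
  From (x_4, y_4) = (116161, 10604): x_5 = 11·116161 + 120·1·10604 = 2550251; y_5 = 11·10604 + 1·116161 = 232805.
  From (x_5, y_5) = (2550251, 232805): x_6 = 11·2550251 + 120·1·232805 = 55989361; y_6 = 11·232805 + 1·2550251 = 5111106.
  From (x_6, y_6) = (55989361, 5111106): x_7 = 11·55989361 + 120·1·5111106 = 1229215691; y_7 = 11·5111106 + 1·55989361 = 112211527.
Step 3: Verify x_7² - 120·y_7² = 1510971215000607481 - 1510971215000607480 = 1 (should be 1). ✓

(x_1, y_1) = (11, 1); (x_7, y_7) = (1229215691, 112211527).


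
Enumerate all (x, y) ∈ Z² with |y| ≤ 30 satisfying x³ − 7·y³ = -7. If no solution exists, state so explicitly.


The equation is x³ - 7y³ = -7. For fixed y, x³ = 7·y³ − 7, so a solution requires the RHS to be a perfect cube.
Strategy: iterate y from -30 to 30, compute RHS = 7·y³ − 7, and check whether it is a (positive or negative) perfect cube.
Check small values of y:
  y = 0: RHS = -7 is not a perfect cube.
  y = 1: RHS = 0 = (0)³ ⇒ x = 0 works.
  y = -1: RHS = -14 is not a perfect cube.
  y = 2: RHS = 49 is not a perfect cube.
  y = -2: RHS = -63 is not a perfect cube.
  y = 3: RHS = 182 is not a perfect cube.
  y = -3: RHS = -196 is not a perfect cube.
Continuing the search up to |y| = 30 finds no further solutions beyond those listed.
Collected solutions: (0, 1).

Solutions (with |y| ≤ 30): (0, 1).


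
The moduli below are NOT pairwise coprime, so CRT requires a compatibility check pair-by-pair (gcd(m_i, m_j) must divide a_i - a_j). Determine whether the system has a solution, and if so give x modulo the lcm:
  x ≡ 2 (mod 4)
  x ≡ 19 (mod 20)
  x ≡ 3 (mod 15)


Moduli 4, 20, 15 are not pairwise coprime, so CRT works modulo lcm(m_i) when all pairwise compatibility conditions hold.
Pairwise compatibility: gcd(m_i, m_j) must divide a_i - a_j for every pair.
Merge one congruence at a time:
  Start: x ≡ 2 (mod 4).
  Combine with x ≡ 19 (mod 20): gcd(4, 20) = 4, and 19 - 2 = 17 is NOT divisible by 4.
    ⇒ system is inconsistent (no integer solution).

No solution (the system is inconsistent).


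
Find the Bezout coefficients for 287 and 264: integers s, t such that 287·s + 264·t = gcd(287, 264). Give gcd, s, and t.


Euclidean algorithm on (287, 264) — divide until remainder is 0:
  287 = 1 · 264 + 23
  264 = 11 · 23 + 11
  23 = 2 · 11 + 1
  11 = 11 · 1 + 0
gcd(287, 264) = 1.
Track Bezout coefficients alongside the remainders: start with r₀ = 287 = a·1 + b·0 (s = 1, t = 0) and r₁ = 264 = a·0 + b·1 (s = 0, t = 1); each new remainder r_{k+1} = r_{k-1} − q_k·r_k inherits s_{k+1} = s_{k-1} − q_k·s_k, t_{k+1} = t_{k-1} − q_k·t_k, so r_k = a·s_k + b·t_k at every step:
  q = 1: r = 23, s = 1 − 1·0 = 1, t = 0 − 1·1 = -1  (check: 287·1 + 264·(-1) = 23)
  q = 11: r = 11, s = 0 − 11·1 = -11, t = 1 − 11·(-1) = 12  (check: 287·(-11) + 264·12 = 11)
  q = 2: r = 1, s = 1 − 2·(-11) = 23, t = -1 − 2·12 = -25  (check: 287·23 + 264·(-25) = 1)
The row with r = 1 (the gcd) gives the Bezout coefficients s = 23, t = -25.
Result: 287 · (23) + 264 · (-25) = 1.

gcd(287, 264) = 1; s = 23, t = -25 (check: 287·23 + 264·(-25) = 1).


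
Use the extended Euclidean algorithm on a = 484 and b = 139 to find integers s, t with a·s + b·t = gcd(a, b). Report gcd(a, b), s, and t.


Euclidean algorithm on (484, 139) — divide until remainder is 0:
  484 = 3 · 139 + 67
  139 = 2 · 67 + 5
  67 = 13 · 5 + 2
  5 = 2 · 2 + 1
  2 = 2 · 1 + 0
gcd(484, 139) = 1.
Track Bezout coefficients alongside the remainders: start with r₀ = 484 = a·1 + b·0 (s = 1, t = 0) and r₁ = 139 = a·0 + b·1 (s = 0, t = 1); each new remainder r_{k+1} = r_{k-1} − q_k·r_k inherits s_{k+1} = s_{k-1} − q_k·s_k, t_{k+1} = t_{k-1} − q_k·t_k, so r_k = a·s_k + b·t_k at every step:
  q = 3: r = 67, s = 1 − 3·0 = 1, t = 0 − 3·1 = -3  (check: 484·1 + 139·(-3) = 67)
  q = 2: r = 5, s = 0 − 2·1 = -2, t = 1 − 2·(-3) = 7  (check: 484·(-2) + 139·7 = 5)
  q = 13: r = 2, s = 1 − 13·(-2) = 27, t = -3 − 13·7 = -94  (check: 484·27 + 139·(-94) = 2)
  q = 2: r = 1, s = -2 − 2·27 = -56, t = 7 − 2·(-94) = 195  (check: 484·(-56) + 139·195 = 1)
The row with r = 1 (the gcd) gives the Bezout coefficients s = -56, t = 195.
Result: 484 · (-56) + 139 · (195) = 1.

gcd(484, 139) = 1; s = -56, t = 195 (check: 484·(-56) + 139·195 = 1).


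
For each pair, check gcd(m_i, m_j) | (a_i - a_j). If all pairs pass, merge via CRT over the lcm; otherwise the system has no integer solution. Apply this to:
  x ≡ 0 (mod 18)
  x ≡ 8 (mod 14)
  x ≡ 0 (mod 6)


Moduli 18, 14, 6 are not pairwise coprime, so CRT works modulo lcm(m_i) when all pairwise compatibility conditions hold.
Pairwise compatibility: gcd(m_i, m_j) must divide a_i - a_j for every pair.
Merge one congruence at a time:
  Start: x ≡ 0 (mod 18).
  Combine with x ≡ 8 (mod 14): gcd(18, 14) = 2; 8 - 0 = 8, which IS divisible by 2, so compatible.
    Write x = 0 + 18·t and substitute into x ≡ 8 (mod 14): 18·t ≡ 8 − 0 = 8 (mod 14).
    Divide the congruence (and modulus) by g = 2: 9·t ≡ 4 (mod 7).
    Reduce coefficients mod 7: 2·t ≡ 4 (mod 7).
    The inverse of 2 mod 7 is 4 (since 2·4 = 8 = 1·7 + 1), so t ≡ 4·4 = 16 ≡ 2 (mod 7).
    Then x = 0 + 18·2 = 36, valid modulo lcm(18, 14) = 126: x ≡ 36 (mod 126).
  Combine with x ≡ 0 (mod 6): gcd(126, 6) = 6; 0 - 36 = -36, which IS divisible by 6, so compatible.
    Write x = 36 + 126·t and substitute into x ≡ 0 (mod 6): 126·t ≡ 0 − 36 = -36 (mod 6).
    Divide the congruence (and modulus) by g = 6: 21·t ≡ -6 (mod 1).
    Modulo 1 every t works; take t = 0.
    Then x = 36 + 126·0 = 36, valid modulo lcm(126, 6) = 126: x ≡ 36 (mod 126).
Verify: 36 mod 18 = 0, 36 mod 14 = 8, 36 mod 6 = 0.

x ≡ 36 (mod 126).


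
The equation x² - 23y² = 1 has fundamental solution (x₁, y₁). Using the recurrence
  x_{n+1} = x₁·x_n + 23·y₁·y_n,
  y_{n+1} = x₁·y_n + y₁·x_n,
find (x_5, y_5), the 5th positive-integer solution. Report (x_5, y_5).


Step 1: Find the fundamental solution (x₁, y₁) of x² - 23y² = 1.
  Expand √23 as a continued fraction. a₀ = ⌊√23⌋ = 4; iterate m_{k+1} = d_k·a_k − m_k, d_{k+1} = (23 − m_{k+1}²)/d_k, a_{k+1} = ⌊(a₀ + m_{k+1})/d_{k+1}⌋ (starting m₀ = 0, d₀ = 1), with convergents p_k = a_k·p_{k-1} + p_{k-2}, q_k = a_k·q_{k-1} + q_{k-2} (p₋₁ = 1, q₋₁ = 0):
  k = 0: a₀ = 4; p₀/q₀ = 4/1; p₀² − 23·q₀² = 16 − 23 = -7.
  k = 1: m = 4, d = 7, a = ⌊(4 + 4)/7⌋ = 1; p/q = (1·4 + 1)/(1·1 + 0) = 5/1; p² − 23·q² = 25 − 23 = 2.
  k = 2: m = 3, d = 2, a = ⌊(4 + 3)/2⌋ = 3; p/q = (3·5 + 4)/(3·1 + 1) = 19/4; p² − 23·q² = 361 − 368 = -7.
  k = 3: m = 3, d = 7, a = ⌊(4 + 3)/7⌋ = 1; p/q = (1·19 + 5)/(1·4 + 1) = 24/5; p² − 23·q² = 576 − 575 = 1.
  The first convergent with p² − 23·q² = 1 gives the fundamental solution (x₁, y₁) = (24, 5).
Step 2: Apply the recurrence (x_{n+1}, y_{n+1}) = (x₁x_n + 23y₁y_n, x₁y_n + y₁x_n) repeatedly.
  From (x_1, y_1) = (24, 5): x_2 = 24·24 + 23·5·5 = 1151; y_2 = 24·5 + 5·24 = 240.
  From (x_2, y_2) = (1151, 240): x_3 = 24·1151 + 23·5·240 = 55224; y_3 = 24·240 + 5·1151 = 11515.
  From (x_3, y_3) = (55224, 11515): x_4 = 24·55224 + 23·5·11515 = 2649601; y_4 = 24·11515 + 5·55224 = 552480.
  From (x_4, y_4) = (2649601, 552480): x_5 = 24·2649601 + 23·5·552480 = 127125624; y_5 = 24·552480 + 5·2649601 = 26507525.
Step 3: Verify x_5² - 23·y_5² = 16160924277389376 - 16160924277389375 = 1 (should be 1). ✓

(x_1, y_1) = (24, 5); (x_5, y_5) = (127125624, 26507525).


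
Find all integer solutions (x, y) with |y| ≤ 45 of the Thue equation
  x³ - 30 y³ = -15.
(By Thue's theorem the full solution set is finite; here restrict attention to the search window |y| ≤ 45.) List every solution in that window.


The equation is x³ - 30y³ = -15. For fixed y, x³ = 30·y³ − 15, so a solution requires the RHS to be a perfect cube.
Strategy: iterate y from -45 to 45, compute RHS = 30·y³ − 15, and check whether it is a (positive or negative) perfect cube.
Check small values of y:
  y = 0: RHS = -15 is not a perfect cube.
  y = 1: RHS = 15 is not a perfect cube.
  y = -1: RHS = -45 is not a perfect cube.
  y = 2: RHS = 225 is not a perfect cube.
  y = -2: RHS = -255 is not a perfect cube.
  y = 3: RHS = 795 is not a perfect cube.
  y = -3: RHS = -825 is not a perfect cube.
Continuing the search up to |y| = 45 finds no solutions either.
No (x, y) in the scanned range satisfies the equation.

No integer solutions with |y| ≤ 45.


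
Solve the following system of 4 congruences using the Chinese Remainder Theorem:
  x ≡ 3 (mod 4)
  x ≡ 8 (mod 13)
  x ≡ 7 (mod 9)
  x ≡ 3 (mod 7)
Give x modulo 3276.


Product of moduli M = 4 · 13 · 9 · 7 = 3276.
Merge one congruence at a time:
  Start: x ≡ 3 (mod 4).
  Combine with x ≡ 8 (mod 13); new modulus lcm = 52.
    Write x = 3 + 4·t and substitute into x ≡ 8 (mod 13): 4·t ≡ 8 − 3 = 5 (mod 13).
    The inverse of 4 mod 13 is 10 (since 4·10 = 40 = 3·13 + 1), so t ≡ 10·5 = 50 ≡ 11 (mod 13).
    Then x = 3 + 4·11 = 47, valid modulo lcm(4, 13) = 52: x ≡ 47 (mod 52).
  Combine with x ≡ 7 (mod 9); new modulus lcm = 468.
    Write x = 47 + 52·t and substitute into x ≡ 7 (mod 9): 52·t ≡ 7 − 47 = -40 (mod 9).
    Reduce coefficients mod 9: 7·t ≡ 5 (mod 9).
    The inverse of 7 mod 9 is 4 (since 7·4 = 28 = 3·9 + 1), so t ≡ 4·5 = 20 ≡ 2 (mod 9).
    Then x = 47 + 52·2 = 151, valid modulo lcm(52, 9) = 468: x ≡ 151 (mod 468).
  Combine with x ≡ 3 (mod 7); new modulus lcm = 3276.
    Write x = 151 + 468·t and substitute into x ≡ 3 (mod 7): 468·t ≡ 3 − 151 = -148 (mod 7).
    Reduce coefficients mod 7: 6·t ≡ 6 (mod 7).
    The inverse of 6 mod 7 is 6 (since 6·6 = 36 = 5·7 + 1), so t ≡ 6·6 = 36 ≡ 1 (mod 7).
    Then x = 151 + 468·1 = 619, valid modulo lcm(468, 7) = 3276: x ≡ 619 (mod 3276).
Verify against each original: 619 mod 4 = 3, 619 mod 13 = 8, 619 mod 9 = 7, 619 mod 7 = 3.

x ≡ 619 (mod 3276).


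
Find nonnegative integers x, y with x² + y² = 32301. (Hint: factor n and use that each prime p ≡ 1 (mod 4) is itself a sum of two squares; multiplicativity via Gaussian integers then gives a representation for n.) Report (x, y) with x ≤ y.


Step 1: Factor n = 32301 = 3^2 · 37 · 97.
Step 2: Check the mod-4 condition on each prime factor: 3 ≡ 3 (mod 4), exponent 2 (must be even); 37 ≡ 1 (mod 4), exponent 1; 97 ≡ 1 (mod 4), exponent 1.
All primes ≡ 3 (mod 4) appear to even exponent (or don't appear), so by the two-squares theorem n IS expressible as a sum of two squares.
Step 3: Build a representation. Group n = k² · m with k = 3 and m = 37 · 97 = 3589 (a product of primes ≡ 1 (mod 4)); a representation of m scales to one of n via (k·x)² + (k·y)² = k²(x² + y²). Each prime p ≡ 1 (mod 4) is itself a sum of two squares; find a² by testing p − a² for a perfect square:
  37: 37 − 1² = 36 = 6² ⇒ 37 = 1² + 6².
  97: 97 − 1² = 96, 97 − 2² = 93, 97 − 3² = 88, 97 − 4² = 81 = 9² ⇒ 97 = 4² + 9².
  Combine using the Brahmagupta–Fibonacci identity (a² + b²)(c² + d²) = (ac − bd)² + (ad + bc)² = (ac + bd)² + (ad − bc)²:
  37 · 97 = 3589: from (1² + 6²)(4² + 9²), take (1·4 − 6·9, 1·9 + 6·4) = (4 − 54, 9 + 24) = (-50, 33); dropping signs (only squares matter) gives (50, 33); check 50² + 33² = 2500 + 1089 = 3589 ✓.
  Scale by k = 3: (3·50, 3·33) = (150, 99).
Step 4: Order so x ≤ y and verify: 99² + 150² = 9801 + 22500 = 32301 = n. ✓

n = 32301 = 99² + 150² (one valid representation with x ≤ y).


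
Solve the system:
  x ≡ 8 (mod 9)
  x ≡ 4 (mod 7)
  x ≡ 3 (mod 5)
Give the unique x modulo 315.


Moduli 9, 7, 5 are pairwise coprime; by CRT there is a unique solution modulo M = 9 · 7 · 5 = 315.
Solve pairwise, accumulating the modulus:
  Start with x ≡ 8 (mod 9).
  Combine with x ≡ 4 (mod 7): since gcd(9, 7) = 1, we get a unique residue mod 63.
    Write x = 8 + 9·t and substitute into x ≡ 4 (mod 7): 9·t ≡ 4 − 8 = -4 (mod 7).
    Reduce coefficients mod 7: 2·t ≡ 3 (mod 7).
    The inverse of 2 mod 7 is 4 (since 2·4 = 8 = 1·7 + 1), so t ≡ 4·3 = 12 ≡ 5 (mod 7).
    Then x = 8 + 9·5 = 53, valid modulo lcm(9, 7) = 63: x ≡ 53 (mod 63).
  Combine with x ≡ 3 (mod 5): since gcd(63, 5) = 1, we get a unique residue mod 315.
    Write x = 53 + 63·t and substitute into x ≡ 3 (mod 5): 63·t ≡ 3 − 53 = -50 (mod 5).
    Reduce coefficients mod 5: 3·t ≡ 0 (mod 5).
    The inverse of 3 mod 5 is 2 (since 3·2 = 6 = 1·5 + 1), so t ≡ 2·0 = 0 ≡ 0 (mod 5).
    Then x = 53 + 63·0 = 53, valid modulo lcm(63, 5) = 315: x ≡ 53 (mod 315).
Verify: 53 mod 9 = 8 ✓, 53 mod 7 = 4 ✓, 53 mod 5 = 3 ✓.

x ≡ 53 (mod 315).


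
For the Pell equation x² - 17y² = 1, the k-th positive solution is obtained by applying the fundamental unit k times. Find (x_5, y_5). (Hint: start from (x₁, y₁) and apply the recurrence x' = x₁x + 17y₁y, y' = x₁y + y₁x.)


Step 1: Find the fundamental solution (x₁, y₁) of x² - 17y² = 1.
  Expand √17 as a continued fraction. a₀ = ⌊√17⌋ = 4; iterate m_{k+1} = d_k·a_k − m_k, d_{k+1} = (17 − m_{k+1}²)/d_k, a_{k+1} = ⌊(a₀ + m_{k+1})/d_{k+1}⌋ (starting m₀ = 0, d₀ = 1), with convergents p_k = a_k·p_{k-1} + p_{k-2}, q_k = a_k·q_{k-1} + q_{k-2} (p₋₁ = 1, q₋₁ = 0):
  k = 0: a₀ = 4; p₀/q₀ = 4/1; p₀² − 17·q₀² = 16 − 17 = -1.
  k = 1: m = 4, d = 1, a = ⌊(4 + 4)/1⌋ = 8; p/q = (8·4 + 1)/(8·1 + 0) = 33/8; p² − 17·q² = 1089 − 1088 = 1.
  The first convergent with p² − 17·q² = 1 gives the fundamental solution (x₁, y₁) = (33, 8).
Step 2: Apply the recurrence (x_{n+1}, y_{n+1}) = (x₁x_n + 17y₁y_n, x₁y_n + y₁x_n) repeatedly.
  From (x_1, y_1) = (33, 8): x_2 = 33·33 + 17·8·8 = 2177; y_2 = 33·8 + 8·33 = 528.
  From (x_2, y_2) = (2177, 528): x_3 = 33·2177 + 17·8·528 = 143649; y_3 = 33·528 + 8·2177 = 34840.
  From (x_3, y_3) = (143649, 34840): x_4 = 33·143649 + 17·8·34840 = 9478657; y_4 = 33·34840 + 8·143649 = 2298912.
  From (x_4, y_4) = (9478657, 2298912): x_5 = 33·9478657 + 17·8·2298912 = 625447713; y_5 = 33·2298912 + 8·9478657 = 151693352.
Step 3: Verify x_5² - 17·y_5² = 391184841696930369 - 391184841696930368 = 1 (should be 1). ✓

(x_1, y_1) = (33, 8); (x_5, y_5) = (625447713, 151693352).


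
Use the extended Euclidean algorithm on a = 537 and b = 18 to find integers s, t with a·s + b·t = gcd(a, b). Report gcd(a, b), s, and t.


Euclidean algorithm on (537, 18) — divide until remainder is 0:
  537 = 29 · 18 + 15
  18 = 1 · 15 + 3
  15 = 5 · 3 + 0
gcd(537, 18) = 3.
Track Bezout coefficients alongside the remainders: start with r₀ = 537 = a·1 + b·0 (s = 1, t = 0) and r₁ = 18 = a·0 + b·1 (s = 0, t = 1); each new remainder r_{k+1} = r_{k-1} − q_k·r_k inherits s_{k+1} = s_{k-1} − q_k·s_k, t_{k+1} = t_{k-1} − q_k·t_k, so r_k = a·s_k + b·t_k at every step:
  q = 29: r = 15, s = 1 − 29·0 = 1, t = 0 − 29·1 = -29  (check: 537·1 + 18·(-29) = 15)
  q = 1: r = 3, s = 0 − 1·1 = -1, t = 1 − 1·(-29) = 30  (check: 537·(-1) + 18·30 = 3)
The row with r = 3 (the gcd) gives the Bezout coefficients s = -1, t = 30.
Result: 537 · (-1) + 18 · (30) = 3.

gcd(537, 18) = 3; s = -1, t = 30 (check: 537·(-1) + 18·30 = 3).


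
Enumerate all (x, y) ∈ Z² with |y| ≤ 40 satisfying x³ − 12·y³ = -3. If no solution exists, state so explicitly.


The equation is x³ - 12y³ = -3. For fixed y, x³ = 12·y³ − 3, so a solution requires the RHS to be a perfect cube.
Strategy: iterate y from -40 to 40, compute RHS = 12·y³ − 3, and check whether it is a (positive or negative) perfect cube.
Check small values of y:
  y = 0: RHS = -3 is not a perfect cube.
  y = 1: RHS = 9 is not a perfect cube.
  y = -1: RHS = -15 is not a perfect cube.
  y = 2: RHS = 93 is not a perfect cube.
  y = -2: RHS = -99 is not a perfect cube.
  y = 3: RHS = 321 is not a perfect cube.
  y = -3: RHS = -327 is not a perfect cube.
Continuing the search up to |y| = 40 finds no solutions either.
No (x, y) in the scanned range satisfies the equation.

No integer solutions with |y| ≤ 40.


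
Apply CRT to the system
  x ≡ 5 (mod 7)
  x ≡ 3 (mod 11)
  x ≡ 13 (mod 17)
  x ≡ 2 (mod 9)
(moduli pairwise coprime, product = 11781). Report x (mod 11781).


Product of moduli M = 7 · 11 · 17 · 9 = 11781.
Merge one congruence at a time:
  Start: x ≡ 5 (mod 7).
  Combine with x ≡ 3 (mod 11); new modulus lcm = 77.
    Write x = 5 + 7·t and substitute into x ≡ 3 (mod 11): 7·t ≡ 3 − 5 = -2 (mod 11).
    Reduce coefficients mod 11: 7·t ≡ 9 (mod 11).
    The inverse of 7 mod 11 is 8 (since 7·8 = 56 = 5·11 + 1), so t ≡ 8·9 = 72 ≡ 6 (mod 11).
    Then x = 5 + 7·6 = 47, valid modulo lcm(7, 11) = 77: x ≡ 47 (mod 77).
  Combine with x ≡ 13 (mod 17); new modulus lcm = 1309.
    Write x = 47 + 77·t and substitute into x ≡ 13 (mod 17): 77·t ≡ 13 − 47 = -34 (mod 17).
    Reduce coefficients mod 17: 9·t ≡ 0 (mod 17).
    The inverse of 9 mod 17 is 2 (since 9·2 = 18 = 1·17 + 1), so t ≡ 2·0 = 0 ≡ 0 (mod 17).
    Then x = 47 + 77·0 = 47, valid modulo lcm(77, 17) = 1309: x ≡ 47 (mod 1309).
  Combine with x ≡ 2 (mod 9); new modulus lcm = 11781.
    Write x = 47 + 1309·t and substitute into x ≡ 2 (mod 9): 1309·t ≡ 2 − 47 = -45 (mod 9).
    Reduce coefficients mod 9: 4·t ≡ 0 (mod 9).
    The inverse of 4 mod 9 is 7 (since 4·7 = 28 = 3·9 + 1), so t ≡ 7·0 = 0 ≡ 0 (mod 9).
    Then x = 47 + 1309·0 = 47, valid modulo lcm(1309, 9) = 11781: x ≡ 47 (mod 11781).
Verify against each original: 47 mod 7 = 5, 47 mod 11 = 3, 47 mod 17 = 13, 47 mod 9 = 2.

x ≡ 47 (mod 11781).


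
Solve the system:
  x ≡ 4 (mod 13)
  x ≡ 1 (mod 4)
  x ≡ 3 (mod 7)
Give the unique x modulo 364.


Moduli 13, 4, 7 are pairwise coprime; by CRT there is a unique solution modulo M = 13 · 4 · 7 = 364.
Solve pairwise, accumulating the modulus:
  Start with x ≡ 4 (mod 13).
  Combine with x ≡ 1 (mod 4): since gcd(13, 4) = 1, we get a unique residue mod 52.
    Write x = 4 + 13·t and substitute into x ≡ 1 (mod 4): 13·t ≡ 1 − 4 = -3 (mod 4).
    Reduce coefficients mod 4: 1·t ≡ 1 (mod 4).
    So t ≡ 1 (mod 4).
    Then x = 4 + 13·1 = 17, valid modulo lcm(13, 4) = 52: x ≡ 17 (mod 52).
  Combine with x ≡ 3 (mod 7): since gcd(52, 7) = 1, we get a unique residue mod 364.
    Write x = 17 + 52·t and substitute into x ≡ 3 (mod 7): 52·t ≡ 3 − 17 = -14 (mod 7).
    Reduce coefficients mod 7: 3·t ≡ 0 (mod 7).
    The inverse of 3 mod 7 is 5 (since 3·5 = 15 = 2·7 + 1), so t ≡ 5·0 = 0 ≡ 0 (mod 7).
    Then x = 17 + 52·0 = 17, valid modulo lcm(52, 7) = 364: x ≡ 17 (mod 364).
Verify: 17 mod 13 = 4 ✓, 17 mod 4 = 1 ✓, 17 mod 7 = 3 ✓.

x ≡ 17 (mod 364).


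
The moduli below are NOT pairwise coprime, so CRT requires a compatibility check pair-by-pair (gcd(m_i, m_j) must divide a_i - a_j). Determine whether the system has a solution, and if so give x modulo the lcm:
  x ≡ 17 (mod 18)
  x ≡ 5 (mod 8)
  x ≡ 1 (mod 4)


Moduli 18, 8, 4 are not pairwise coprime, so CRT works modulo lcm(m_i) when all pairwise compatibility conditions hold.
Pairwise compatibility: gcd(m_i, m_j) must divide a_i - a_j for every pair.
Merge one congruence at a time:
  Start: x ≡ 17 (mod 18).
  Combine with x ≡ 5 (mod 8): gcd(18, 8) = 2; 5 - 17 = -12, which IS divisible by 2, so compatible.
    Write x = 17 + 18·t and substitute into x ≡ 5 (mod 8): 18·t ≡ 5 − 17 = -12 (mod 8).
    Divide the congruence (and modulus) by g = 2: 9·t ≡ -6 (mod 4).
    Reduce coefficients mod 4: 1·t ≡ 2 (mod 4).
    So t ≡ 2 (mod 4).
    Then x = 17 + 18·2 = 53, valid modulo lcm(18, 8) = 72: x ≡ 53 (mod 72).
  Combine with x ≡ 1 (mod 4): gcd(72, 4) = 4; 1 - 53 = -52, which IS divisible by 4, so compatible.
    Write x = 53 + 72·t and substitute into x ≡ 1 (mod 4): 72·t ≡ 1 − 53 = -52 (mod 4).
    Divide the congruence (and modulus) by g = 4: 18·t ≡ -13 (mod 1).
    Modulo 1 every t works; take t = 0.
    Then x = 53 + 72·0 = 53, valid modulo lcm(72, 4) = 72: x ≡ 53 (mod 72).
Verify: 53 mod 18 = 17, 53 mod 8 = 5, 53 mod 4 = 1.

x ≡ 53 (mod 72).


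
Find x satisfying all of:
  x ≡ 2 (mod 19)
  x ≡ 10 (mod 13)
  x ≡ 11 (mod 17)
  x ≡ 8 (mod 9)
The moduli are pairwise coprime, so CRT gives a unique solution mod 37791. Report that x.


Product of moduli M = 19 · 13 · 17 · 9 = 37791.
Merge one congruence at a time:
  Start: x ≡ 2 (mod 19).
  Combine with x ≡ 10 (mod 13); new modulus lcm = 247.
    Write x = 2 + 19·t and substitute into x ≡ 10 (mod 13): 19·t ≡ 10 − 2 = 8 (mod 13).
    Reduce coefficients mod 13: 6·t ≡ 8 (mod 13).
    The inverse of 6 mod 13 is 11 (since 6·11 = 66 = 5·13 + 1), so t ≡ 11·8 = 88 ≡ 10 (mod 13).
    Then x = 2 + 19·10 = 192, valid modulo lcm(19, 13) = 247: x ≡ 192 (mod 247).
  Combine with x ≡ 11 (mod 17); new modulus lcm = 4199.
    Write x = 192 + 247·t and substitute into x ≡ 11 (mod 17): 247·t ≡ 11 − 192 = -181 (mod 17).
    Reduce coefficients mod 17: 9·t ≡ 6 (mod 17).
    The inverse of 9 mod 17 is 2 (since 9·2 = 18 = 1·17 + 1), so t ≡ 2·6 = 12 ≡ 12 (mod 17).
    Then x = 192 + 247·12 = 3156, valid modulo lcm(247, 17) = 4199: x ≡ 3156 (mod 4199).
  Combine with x ≡ 8 (mod 9); new modulus lcm = 37791.
    Write x = 3156 + 4199·t and substitute into x ≡ 8 (mod 9): 4199·t ≡ 8 − 3156 = -3148 (mod 9).
    Reduce coefficients mod 9: 5·t ≡ 2 (mod 9).
    The inverse of 5 mod 9 is 2 (since 5·2 = 10 = 1·9 + 1), so t ≡ 2·2 = 4 ≡ 4 (mod 9).
    Then x = 3156 + 4199·4 = 19952, valid modulo lcm(4199, 9) = 37791: x ≡ 19952 (mod 37791).
Verify against each original: 19952 mod 19 = 2, 19952 mod 13 = 10, 19952 mod 17 = 11, 19952 mod 9 = 8.

x ≡ 19952 (mod 37791).


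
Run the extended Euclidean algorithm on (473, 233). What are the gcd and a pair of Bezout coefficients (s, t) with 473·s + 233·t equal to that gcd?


Euclidean algorithm on (473, 233) — divide until remainder is 0:
  473 = 2 · 233 + 7
  233 = 33 · 7 + 2
  7 = 3 · 2 + 1
  2 = 2 · 1 + 0
gcd(473, 233) = 1.
Track Bezout coefficients alongside the remainders: start with r₀ = 473 = a·1 + b·0 (s = 1, t = 0) and r₁ = 233 = a·0 + b·1 (s = 0, t = 1); each new remainder r_{k+1} = r_{k-1} − q_k·r_k inherits s_{k+1} = s_{k-1} − q_k·s_k, t_{k+1} = t_{k-1} − q_k·t_k, so r_k = a·s_k + b·t_k at every step:
  q = 2: r = 7, s = 1 − 2·0 = 1, t = 0 − 2·1 = -2  (check: 473·1 + 233·(-2) = 7)
  q = 33: r = 2, s = 0 − 33·1 = -33, t = 1 − 33·(-2) = 67  (check: 473·(-33) + 233·67 = 2)
  q = 3: r = 1, s = 1 − 3·(-33) = 100, t = -2 − 3·67 = -203  (check: 473·100 + 233·(-203) = 1)
The row with r = 1 (the gcd) gives the Bezout coefficients s = 100, t = -203.
Result: 473 · (100) + 233 · (-203) = 1.

gcd(473, 233) = 1; s = 100, t = -203 (check: 473·100 + 233·(-203) = 1).


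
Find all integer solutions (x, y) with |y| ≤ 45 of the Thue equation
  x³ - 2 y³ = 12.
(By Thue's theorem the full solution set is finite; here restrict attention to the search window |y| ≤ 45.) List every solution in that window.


The equation is x³ - 2y³ = 12. For fixed y, x³ = 2·y³ + 12, so a solution requires the RHS to be a perfect cube.
Strategy: iterate y from -45 to 45, compute RHS = 2·y³ + 12, and check whether it is a (positive or negative) perfect cube.
Check small values of y:
  y = 0: RHS = 12 is not a perfect cube.
  y = 1: RHS = 14 is not a perfect cube.
  y = -1: RHS = 10 is not a perfect cube.
  y = 2: RHS = 28 is not a perfect cube.
  y = -2: RHS = -4 is not a perfect cube.
  y = 3: RHS = 66 is not a perfect cube.
  y = -3: RHS = -42 is not a perfect cube.
Continuing the search up to |y| = 45 finds no solutions either.
No (x, y) in the scanned range satisfies the equation.

No integer solutions with |y| ≤ 45.


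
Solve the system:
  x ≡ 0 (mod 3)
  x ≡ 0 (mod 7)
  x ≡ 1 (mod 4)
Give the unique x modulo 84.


Moduli 3, 7, 4 are pairwise coprime; by CRT there is a unique solution modulo M = 3 · 7 · 4 = 84.
Solve pairwise, accumulating the modulus:
  Start with x ≡ 0 (mod 3).
  Combine with x ≡ 0 (mod 7): since gcd(3, 7) = 1, we get a unique residue mod 21.
    Write x = 0 + 3·t and substitute into x ≡ 0 (mod 7): 3·t ≡ 0 − 0 = 0 (mod 7).
    The inverse of 3 mod 7 is 5 (since 3·5 = 15 = 2·7 + 1), so t ≡ 5·0 = 0 ≡ 0 (mod 7).
    Then x = 0 + 3·0 = 0, valid modulo lcm(3, 7) = 21: x ≡ 0 (mod 21).
  Combine with x ≡ 1 (mod 4): since gcd(21, 4) = 1, we get a unique residue mod 84.
    Write x = 0 + 21·t and substitute into x ≡ 1 (mod 4): 21·t ≡ 1 − 0 = 1 (mod 4).
    Reduce coefficients mod 4: 1·t ≡ 1 (mod 4).
    So t ≡ 1 (mod 4).
    Then x = 0 + 21·1 = 21, valid modulo lcm(21, 4) = 84: x ≡ 21 (mod 84).
Verify: 21 mod 3 = 0 ✓, 21 mod 7 = 0 ✓, 21 mod 4 = 1 ✓.

x ≡ 21 (mod 84).


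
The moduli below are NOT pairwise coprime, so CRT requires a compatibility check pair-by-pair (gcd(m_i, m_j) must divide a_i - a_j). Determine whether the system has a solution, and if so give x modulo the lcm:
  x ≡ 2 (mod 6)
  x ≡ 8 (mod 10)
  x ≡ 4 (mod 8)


Moduli 6, 10, 8 are not pairwise coprime, so CRT works modulo lcm(m_i) when all pairwise compatibility conditions hold.
Pairwise compatibility: gcd(m_i, m_j) must divide a_i - a_j for every pair.
Merge one congruence at a time:
  Start: x ≡ 2 (mod 6).
  Combine with x ≡ 8 (mod 10): gcd(6, 10) = 2; 8 - 2 = 6, which IS divisible by 2, so compatible.
    Write x = 2 + 6·t and substitute into x ≡ 8 (mod 10): 6·t ≡ 8 − 2 = 6 (mod 10).
    Divide the congruence (and modulus) by g = 2: 3·t ≡ 3 (mod 5).
    The inverse of 3 mod 5 is 2 (since 3·2 = 6 = 1·5 + 1), so t ≡ 2·3 = 6 ≡ 1 (mod 5).
    Then x = 2 + 6·1 = 8, valid modulo lcm(6, 10) = 30: x ≡ 8 (mod 30).
  Combine with x ≡ 4 (mod 8): gcd(30, 8) = 2; 4 - 8 = -4, which IS divisible by 2, so compatible.
    Write x = 8 + 30·t and substitute into x ≡ 4 (mod 8): 30·t ≡ 4 − 8 = -4 (mod 8).
    Divide the congruence (and modulus) by g = 2: 15·t ≡ -2 (mod 4).
    Reduce coefficients mod 4: 3·t ≡ 2 (mod 4).
    The inverse of 3 mod 4 is 3 (since 3·3 = 9 = 2·4 + 1), so t ≡ 3·2 = 6 ≡ 2 (mod 4).
    Then x = 8 + 30·2 = 68, valid modulo lcm(30, 8) = 120: x ≡ 68 (mod 120).
Verify: 68 mod 6 = 2, 68 mod 10 = 8, 68 mod 8 = 4.

x ≡ 68 (mod 120).


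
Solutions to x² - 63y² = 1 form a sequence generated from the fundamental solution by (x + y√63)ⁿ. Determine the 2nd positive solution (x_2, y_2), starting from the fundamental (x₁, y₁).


Step 1: Find the fundamental solution (x₁, y₁) of x² - 63y² = 1.
  Expand √63 as a continued fraction. a₀ = ⌊√63⌋ = 7; iterate m_{k+1} = d_k·a_k − m_k, d_{k+1} = (63 − m_{k+1}²)/d_k, a_{k+1} = ⌊(a₀ + m_{k+1})/d_{k+1}⌋ (starting m₀ = 0, d₀ = 1), with convergents p_k = a_k·p_{k-1} + p_{k-2}, q_k = a_k·q_{k-1} + q_{k-2} (p₋₁ = 1, q₋₁ = 0):
  k = 0: a₀ = 7; p₀/q₀ = 7/1; p₀² − 63·q₀² = 49 − 63 = -14.
  k = 1: m = 7, d = 14, a = ⌊(7 + 7)/14⌋ = 1; p/q = (1·7 + 1)/(1·1 + 0) = 8/1; p² − 63·q² = 64 − 63 = 1.
  The first convergent with p² − 63·q² = 1 gives the fundamental solution (x₁, y₁) = (8, 1).
Step 2: Apply the recurrence (x_{n+1}, y_{n+1}) = (x₁x_n + 63y₁y_n, x₁y_n + y₁x_n) repeatedly.
  From (x_1, y_1) = (8, 1): x_2 = 8·8 + 63·1·1 = 127; y_2 = 8·1 + 1·8 = 16.
Step 3: Verify x_2² - 63·y_2² = 16129 - 16128 = 1 (should be 1). ✓

(x_1, y_1) = (8, 1); (x_2, y_2) = (127, 16).


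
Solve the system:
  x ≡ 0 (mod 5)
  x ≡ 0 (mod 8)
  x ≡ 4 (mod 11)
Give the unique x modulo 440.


Moduli 5, 8, 11 are pairwise coprime; by CRT there is a unique solution modulo M = 5 · 8 · 11 = 440.
Solve pairwise, accumulating the modulus:
  Start with x ≡ 0 (mod 5).
  Combine with x ≡ 0 (mod 8): since gcd(5, 8) = 1, we get a unique residue mod 40.
    Write x = 0 + 5·t and substitute into x ≡ 0 (mod 8): 5·t ≡ 0 − 0 = 0 (mod 8).
    The inverse of 5 mod 8 is 5 (since 5·5 = 25 = 3·8 + 1), so t ≡ 5·0 = 0 ≡ 0 (mod 8).
    Then x = 0 + 5·0 = 0, valid modulo lcm(5, 8) = 40: x ≡ 0 (mod 40).
  Combine with x ≡ 4 (mod 11): since gcd(40, 11) = 1, we get a unique residue mod 440.
    Write x = 0 + 40·t and substitute into x ≡ 4 (mod 11): 40·t ≡ 4 − 0 = 4 (mod 11).
    Reduce coefficients mod 11: 7·t ≡ 4 (mod 11).
    The inverse of 7 mod 11 is 8 (since 7·8 = 56 = 5·11 + 1), so t ≡ 8·4 = 32 ≡ 10 (mod 11).
    Then x = 0 + 40·10 = 400, valid modulo lcm(40, 11) = 440: x ≡ 400 (mod 440).
Verify: 400 mod 5 = 0 ✓, 400 mod 8 = 0 ✓, 400 mod 11 = 4 ✓.

x ≡ 400 (mod 440).


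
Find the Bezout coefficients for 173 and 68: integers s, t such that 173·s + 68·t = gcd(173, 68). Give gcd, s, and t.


Euclidean algorithm on (173, 68) — divide until remainder is 0:
  173 = 2 · 68 + 37
  68 = 1 · 37 + 31
  37 = 1 · 31 + 6
  31 = 5 · 6 + 1
  6 = 6 · 1 + 0
gcd(173, 68) = 1.
Track Bezout coefficients alongside the remainders: start with r₀ = 173 = a·1 + b·0 (s = 1, t = 0) and r₁ = 68 = a·0 + b·1 (s = 0, t = 1); each new remainder r_{k+1} = r_{k-1} − q_k·r_k inherits s_{k+1} = s_{k-1} − q_k·s_k, t_{k+1} = t_{k-1} − q_k·t_k, so r_k = a·s_k + b·t_k at every step:
  q = 2: r = 37, s = 1 − 2·0 = 1, t = 0 − 2·1 = -2  (check: 173·1 + 68·(-2) = 37)
  q = 1: r = 31, s = 0 − 1·1 = -1, t = 1 − 1·(-2) = 3  (check: 173·(-1) + 68·3 = 31)
  q = 1: r = 6, s = 1 − 1·(-1) = 2, t = -2 − 1·3 = -5  (check: 173·2 + 68·(-5) = 6)
  q = 5: r = 1, s = -1 − 5·2 = -11, t = 3 − 5·(-5) = 28  (check: 173·(-11) + 68·28 = 1)
The row with r = 1 (the gcd) gives the Bezout coefficients s = -11, t = 28.
Result: 173 · (-11) + 68 · (28) = 1.

gcd(173, 68) = 1; s = -11, t = 28 (check: 173·(-11) + 68·28 = 1).


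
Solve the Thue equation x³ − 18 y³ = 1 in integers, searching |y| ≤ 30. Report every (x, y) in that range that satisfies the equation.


The equation is x³ - 18y³ = 1. For fixed y, x³ = 18·y³ + 1, so a solution requires the RHS to be a perfect cube.
Strategy: iterate y from -30 to 30, compute RHS = 18·y³ + 1, and check whether it is a (positive or negative) perfect cube.
Check small values of y:
  y = 0: RHS = 1 = (1)³ ⇒ x = 1 works.
  y = 1: RHS = 19 is not a perfect cube.
  y = -1: RHS = -17 is not a perfect cube.
  y = 2: RHS = 145 is not a perfect cube.
  y = -2: RHS = -143 is not a perfect cube.
  y = 3: RHS = 487 is not a perfect cube.
  y = -3: RHS = -485 is not a perfect cube.
Continuing the search up to |y| = 30 finds no further solutions beyond those listed.
Collected solutions: (1, 0).

Solutions (with |y| ≤ 30): (1, 0).


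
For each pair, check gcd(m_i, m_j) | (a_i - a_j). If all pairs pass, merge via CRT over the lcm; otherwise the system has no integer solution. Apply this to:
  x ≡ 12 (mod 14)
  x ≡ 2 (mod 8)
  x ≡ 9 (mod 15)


Moduli 14, 8, 15 are not pairwise coprime, so CRT works modulo lcm(m_i) when all pairwise compatibility conditions hold.
Pairwise compatibility: gcd(m_i, m_j) must divide a_i - a_j for every pair.
Merge one congruence at a time:
  Start: x ≡ 12 (mod 14).
  Combine with x ≡ 2 (mod 8): gcd(14, 8) = 2; 2 - 12 = -10, which IS divisible by 2, so compatible.
    Write x = 12 + 14·t and substitute into x ≡ 2 (mod 8): 14·t ≡ 2 − 12 = -10 (mod 8).
    Divide the congruence (and modulus) by g = 2: 7·t ≡ -5 (mod 4).
    Reduce coefficients mod 4: 3·t ≡ 3 (mod 4).
    The inverse of 3 mod 4 is 3 (since 3·3 = 9 = 2·4 + 1), so t ≡ 3·3 = 9 ≡ 1 (mod 4).
    Then x = 12 + 14·1 = 26, valid modulo lcm(14, 8) = 56: x ≡ 26 (mod 56).
  Combine with x ≡ 9 (mod 15): gcd(56, 15) = 1; 9 - 26 = -17, which IS divisible by 1, so compatible.
    Write x = 26 + 56·t and substitute into x ≡ 9 (mod 15): 56·t ≡ 9 − 26 = -17 (mod 15).
    Reduce coefficients mod 15: 11·t ≡ 13 (mod 15).
    The inverse of 11 mod 15 is 11 (since 11·11 = 121 = 8·15 + 1), so t ≡ 11·13 = 143 ≡ 8 (mod 15).
    Then x = 26 + 56·8 = 474, valid modulo lcm(56, 15) = 840: x ≡ 474 (mod 840).
Verify: 474 mod 14 = 12, 474 mod 8 = 2, 474 mod 15 = 9.

x ≡ 474 (mod 840).


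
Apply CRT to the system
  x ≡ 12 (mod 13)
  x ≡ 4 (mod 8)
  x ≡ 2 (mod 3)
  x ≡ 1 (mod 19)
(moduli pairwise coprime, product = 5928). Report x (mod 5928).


Product of moduli M = 13 · 8 · 3 · 19 = 5928.
Merge one congruence at a time:
  Start: x ≡ 12 (mod 13).
  Combine with x ≡ 4 (mod 8); new modulus lcm = 104.
    Write x = 12 + 13·t and substitute into x ≡ 4 (mod 8): 13·t ≡ 4 − 12 = -8 (mod 8).
    Reduce coefficients mod 8: 5·t ≡ 0 (mod 8).
    The inverse of 5 mod 8 is 5 (since 5·5 = 25 = 3·8 + 1), so t ≡ 5·0 = 0 ≡ 0 (mod 8).
    Then x = 12 + 13·0 = 12, valid modulo lcm(13, 8) = 104: x ≡ 12 (mod 104).
  Combine with x ≡ 2 (mod 3); new modulus lcm = 312.
    Write x = 12 + 104·t and substitute into x ≡ 2 (mod 3): 104·t ≡ 2 − 12 = -10 (mod 3).
    Reduce coefficients mod 3: 2·t ≡ 2 (mod 3).
    The inverse of 2 mod 3 is 2 (since 2·2 = 4 = 1·3 + 1), so t ≡ 2·2 = 4 ≡ 1 (mod 3).
    Then x = 12 + 104·1 = 116, valid modulo lcm(104, 3) = 312: x ≡ 116 (mod 312).
  Combine with x ≡ 1 (mod 19); new modulus lcm = 5928.
    Write x = 116 + 312·t and substitute into x ≡ 1 (mod 19): 312·t ≡ 1 − 116 = -115 (mod 19).
    Reduce coefficients mod 19: 8·t ≡ 18 (mod 19).
    The inverse of 8 mod 19 is 12 (since 8·12 = 96 = 5·19 + 1), so t ≡ 12·18 = 216 ≡ 7 (mod 19).
    Then x = 116 + 312·7 = 2300, valid modulo lcm(312, 19) = 5928: x ≡ 2300 (mod 5928).
Verify against each original: 2300 mod 13 = 12, 2300 mod 8 = 4, 2300 mod 3 = 2, 2300 mod 19 = 1.

x ≡ 2300 (mod 5928).


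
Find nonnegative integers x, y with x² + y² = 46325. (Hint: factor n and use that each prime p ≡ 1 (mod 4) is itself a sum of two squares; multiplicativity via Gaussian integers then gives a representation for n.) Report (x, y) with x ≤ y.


Step 1: Factor n = 46325 = 5^2 · 17 · 109.
Step 2: Check the mod-4 condition on each prime factor: 5 ≡ 1 (mod 4), exponent 2; 17 ≡ 1 (mod 4), exponent 1; 109 ≡ 1 (mod 4), exponent 1.
All primes ≡ 3 (mod 4) appear to even exponent (or don't appear), so by the two-squares theorem n IS expressible as a sum of two squares.
Step 3: Build a representation. Group n = k² · m with k = 5 and m = 17 · 109 = 1853 (a product of primes ≡ 1 (mod 4)); a representation of m scales to one of n via (k·x)² + (k·y)² = k²(x² + y²). Each prime p ≡ 1 (mod 4) is itself a sum of two squares; find a² by testing p − a² for a perfect square:
  17: 17 − 1² = 16 = 4² ⇒ 17 = 1² + 4².
  109: 109 − 1² = 108, 109 − 2² = 105, 109 − 3² = 100 = 10² ⇒ 109 = 3² + 10².
  Combine using the Brahmagupta–Fibonacci identity (a² + b²)(c² + d²) = (ac − bd)² + (ad + bc)² = (ac + bd)² + (ad − bc)²:
  17 · 109 = 1853: from (1² + 4²)(3² + 10²), take (1·3 − 4·10, 1·10 + 4·3) = (3 − 40, 10 + 12) = (-37, 22); dropping signs (only squares matter) gives (37, 22); check 37² + 22² = 1369 + 484 = 1853 ✓.
  Scale by k = 5: (5·37, 5·22) = (185, 110).
Step 4: Order so x ≤ y and verify: 110² + 185² = 12100 + 34225 = 46325 = n. ✓

n = 46325 = 110² + 185² (one valid representation with x ≤ y).


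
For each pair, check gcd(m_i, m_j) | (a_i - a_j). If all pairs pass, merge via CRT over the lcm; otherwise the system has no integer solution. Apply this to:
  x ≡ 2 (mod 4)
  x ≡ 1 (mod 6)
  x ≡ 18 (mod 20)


Moduli 4, 6, 20 are not pairwise coprime, so CRT works modulo lcm(m_i) when all pairwise compatibility conditions hold.
Pairwise compatibility: gcd(m_i, m_j) must divide a_i - a_j for every pair.
Merge one congruence at a time:
  Start: x ≡ 2 (mod 4).
  Combine with x ≡ 1 (mod 6): gcd(4, 6) = 2, and 1 - 2 = -1 is NOT divisible by 2.
    ⇒ system is inconsistent (no integer solution).

No solution (the system is inconsistent).


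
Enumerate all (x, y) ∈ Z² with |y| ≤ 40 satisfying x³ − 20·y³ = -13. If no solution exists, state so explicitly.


The equation is x³ - 20y³ = -13. For fixed y, x³ = 20·y³ − 13, so a solution requires the RHS to be a perfect cube.
Strategy: iterate y from -40 to 40, compute RHS = 20·y³ − 13, and check whether it is a (positive or negative) perfect cube.
Check small values of y:
  y = 0: RHS = -13 is not a perfect cube.
  y = 1: RHS = 7 is not a perfect cube.
  y = -1: RHS = -33 is not a perfect cube.
  y = 2: RHS = 147 is not a perfect cube.
  y = -2: RHS = -173 is not a perfect cube.
  y = 3: RHS = 527 is not a perfect cube.
  y = -3: RHS = -553 is not a perfect cube.
Continuing the search up to |y| = 40 finds no solutions either.
No (x, y) in the scanned range satisfies the equation.

No integer solutions with |y| ≤ 40.


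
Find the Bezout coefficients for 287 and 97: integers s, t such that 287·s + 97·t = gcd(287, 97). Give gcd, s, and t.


Euclidean algorithm on (287, 97) — divide until remainder is 0:
  287 = 2 · 97 + 93
  97 = 1 · 93 + 4
  93 = 23 · 4 + 1
  4 = 4 · 1 + 0
gcd(287, 97) = 1.
Track Bezout coefficients alongside the remainders: start with r₀ = 287 = a·1 + b·0 (s = 1, t = 0) and r₁ = 97 = a·0 + b·1 (s = 0, t = 1); each new remainder r_{k+1} = r_{k-1} − q_k·r_k inherits s_{k+1} = s_{k-1} − q_k·s_k, t_{k+1} = t_{k-1} − q_k·t_k, so r_k = a·s_k + b·t_k at every step:
  q = 2: r = 93, s = 1 − 2·0 = 1, t = 0 − 2·1 = -2  (check: 287·1 + 97·(-2) = 93)
  q = 1: r = 4, s = 0 − 1·1 = -1, t = 1 − 1·(-2) = 3  (check: 287·(-1) + 97·3 = 4)
  q = 23: r = 1, s = 1 − 23·(-1) = 24, t = -2 − 23·3 = -71  (check: 287·24 + 97·(-71) = 1)
The row with r = 1 (the gcd) gives the Bezout coefficients s = 24, t = -71.
Result: 287 · (24) + 97 · (-71) = 1.

gcd(287, 97) = 1; s = 24, t = -71 (check: 287·24 + 97·(-71) = 1).


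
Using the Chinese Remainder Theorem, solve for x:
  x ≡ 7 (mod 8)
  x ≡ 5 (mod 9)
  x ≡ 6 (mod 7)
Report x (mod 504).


Moduli 8, 9, 7 are pairwise coprime; by CRT there is a unique solution modulo M = 8 · 9 · 7 = 504.
Solve pairwise, accumulating the modulus:
  Start with x ≡ 7 (mod 8).
  Combine with x ≡ 5 (mod 9): since gcd(8, 9) = 1, we get a unique residue mod 72.
    Write x = 7 + 8·t and substitute into x ≡ 5 (mod 9): 8·t ≡ 5 − 7 = -2 (mod 9).
    Reduce coefficients mod 9: 8·t ≡ 7 (mod 9).
    The inverse of 8 mod 9 is 8 (since 8·8 = 64 = 7·9 + 1), so t ≡ 8·7 = 56 ≡ 2 (mod 9).
    Then x = 7 + 8·2 = 23, valid modulo lcm(8, 9) = 72: x ≡ 23 (mod 72).
  Combine with x ≡ 6 (mod 7): since gcd(72, 7) = 1, we get a unique residue mod 504.
    Write x = 23 + 72·t and substitute into x ≡ 6 (mod 7): 72·t ≡ 6 − 23 = -17 (mod 7).
    Reduce coefficients mod 7: 2·t ≡ 4 (mod 7).
    The inverse of 2 mod 7 is 4 (since 2·4 = 8 = 1·7 + 1), so t ≡ 4·4 = 16 ≡ 2 (mod 7).
    Then x = 23 + 72·2 = 167, valid modulo lcm(72, 7) = 504: x ≡ 167 (mod 504).
Verify: 167 mod 8 = 7 ✓, 167 mod 9 = 5 ✓, 167 mod 7 = 6 ✓.

x ≡ 167 (mod 504).
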